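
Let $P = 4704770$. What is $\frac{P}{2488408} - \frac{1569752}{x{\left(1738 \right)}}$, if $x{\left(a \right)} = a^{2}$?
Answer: $\frac{1288156479633}{939574336844} \approx 1.371$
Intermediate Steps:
$\frac{P}{2488408} - \frac{1569752}{x{\left(1738 \right)}} = \frac{4704770}{2488408} - \frac{1569752}{1738^{2}} = 4704770 \cdot \frac{1}{2488408} - \frac{1569752}{3020644} = \frac{2352385}{1244204} - \frac{392438}{755161} = \frac{1288156479633}{939574336844}$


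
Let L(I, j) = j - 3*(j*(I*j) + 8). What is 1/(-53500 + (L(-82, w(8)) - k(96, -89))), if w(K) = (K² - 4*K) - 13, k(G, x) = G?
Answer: 1/35205 ≈ 2.8405e-5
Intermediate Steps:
w(K) = -13 + K² - 4*K
L(I, j) = -24 + j - 3*I*j² (L(I, j) = j - 3*(I*j² + 8) = j - 3*(8 + I*j²) = j + (-24 - 3*I*j²) = -24 + j - 3*I*j²)
1/(-53500 + (L(-82, w(8)) - k(96, -89))) = 1/(-53500 + ((-24 + (-13 + 8² - 4*8) - 3*(-82)*(-13 + 8² - 4*8)²) - 1*96)) = 1/(-53500 + ((-24 + (-13 + 64 - 32) - 3*(-82)*(-13 + 64 - 32)²) - 96)) = 1/(-53500 + ((-24 + 19 - 3*(-82)*19²) - 96)) = 1/(-53500 + ((-24 + 19 - 3*(-82)*361) - 96)) = 1/(-53500 + ((-24 + 19 + 88806) - 96)) = 1/(-53500 + (88801 - 96)) = 1/(-53500 + 88705) = 1/35205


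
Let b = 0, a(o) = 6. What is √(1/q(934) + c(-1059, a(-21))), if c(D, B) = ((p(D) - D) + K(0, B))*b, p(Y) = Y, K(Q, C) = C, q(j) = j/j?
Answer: 1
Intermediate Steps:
q(j) = 1
c(D, B) = 0 (c(D, B) = ((D - D) + B)*0 = (0 + B)*0 = B*0 = 0)
√(1/q(934) + c(-1059, a(-21))) = √(1/1 + 0) = √(1 + 0) = √1 = 1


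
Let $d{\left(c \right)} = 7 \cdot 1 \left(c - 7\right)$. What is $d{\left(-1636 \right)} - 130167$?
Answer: $-141668$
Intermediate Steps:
$d{\left(c \right)} = -49 + 7 c$ ($d{\left(c \right)} = 7 \left(c - 7\right) = 7 \left(-7 + c\right) = -49 + 7 c$)
$d{\left(-1636 \right)} - 130167 = \left(-49 + 7 \left(-1636\right)\right) - 130167 = \left(-49 - 11452\right) - 130167 = -11501 - 130167 = -141668$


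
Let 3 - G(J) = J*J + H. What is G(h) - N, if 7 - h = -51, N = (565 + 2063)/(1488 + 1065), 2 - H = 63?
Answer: -2809176/851 ≈ -3301.0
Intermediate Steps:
H = -61 (H = 2 - 1*63 = 2 - 63 = -61)
N = 876/851 (N = 2628/2553 = 2628*(1/2553) = 876/851 ≈ 1.0294)
h = 58 (h = 7 - 1*(-51) = 7 + 51 = 58)
G(J) = 64 - J² (G(J) = 3 - (J*J - 61) = 3 - (J² - 61) = 3 - (-61 + J²) = 3 + (61 - J²) = 64 - J²)
G(h) - N = (64 - 1*58²) - 1*876/851 = (64 - 1*3364) - 876/851 = (64 - 3364) - 876/851 = -3300 - 876/851 = -2809176/851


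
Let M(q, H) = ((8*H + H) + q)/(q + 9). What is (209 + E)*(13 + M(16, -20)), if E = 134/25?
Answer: 862799/625 ≈ 1380.5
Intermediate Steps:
E = 134/25 (E = 134*(1/25) = 134/25 ≈ 5.3600)
M(q, H) = (q + 9*H)/(9 + q) (M(q, H) = (9*H + q)/(9 + q) = (q + 9*H)/(9 + q))
(209 + E)*(13 + M(16, -20)) = (209 + 134/25)*(13 + (16 + 9*(-20))/(9 + 16)) = 5359*(13 + (16 - 180)/25)/25 = 5359*(13 + (1/25)*(-164))/25 = 5359*(13 - 164/25)/25 = (5359/25)*(161/25) = 862799/625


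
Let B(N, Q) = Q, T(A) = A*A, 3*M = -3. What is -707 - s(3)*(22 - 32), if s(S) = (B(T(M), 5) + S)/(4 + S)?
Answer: -4869/7 ≈ -695.57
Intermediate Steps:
M = -1 (M = (⅓)*(-3) = -1)
T(A) = A²
s(S) = (5 + S)/(4 + S)
-707 - s(3)*(22 - 32) = -707 - (5 + 3)/(4 + 3)*(22 - 32) = -707 - 8/7*(-10) = -707 - (⅐)*8*(-10) = -707 - 8*(-10)/7 = -707 - 1*(-80/7) = -707 + 80/7 = -4869/7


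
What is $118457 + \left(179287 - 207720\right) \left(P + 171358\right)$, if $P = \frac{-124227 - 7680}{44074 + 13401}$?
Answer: $- \frac{280020401426844}{57475} \approx -4.872 \cdot 10^{9}$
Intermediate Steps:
$P = - \frac{131907}{57475} \approx -2.295$
$118457 + \left(179287 - 207720\right) \left(P + 171358\right) = 118457 + \left(179287 - 207720\right) \left(- \frac{131907}{57475} + 171358\right) = 118457 - \frac{280027209742919}{57475} = - \frac{280020401426844}{57475}$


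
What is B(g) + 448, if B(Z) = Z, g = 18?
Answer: 466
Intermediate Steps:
B(g) + 448 = 18 + 448 = 466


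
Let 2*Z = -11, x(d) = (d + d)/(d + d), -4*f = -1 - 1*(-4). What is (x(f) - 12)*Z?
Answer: 121/2 ≈ 60.500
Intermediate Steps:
f = -¾ (f = -(-1 - 1*(-4))/4 = -(-1 + 4)/4 = -¼*3 = -¾ ≈ -0.75000)
x(d) = 1 (x(d) = (2*d)/((2*d)) = (2*d)*(1/(2*d)) = 1)
Z = -11/2 (Z = (½)*(-11) = -11/2 ≈ -5.5000)
(x(f) - 12)*Z = (1 - 12)*(-11/2) = -11*(-11/2) = 121/2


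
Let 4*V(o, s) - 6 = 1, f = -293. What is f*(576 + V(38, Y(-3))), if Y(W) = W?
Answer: -677123/4 ≈ -1.6928e+5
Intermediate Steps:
V(o, s) = 7/4 (V(o, s) = 3/2 + (¼)*1 = 3/2 + ¼ = 7/4)
f*(576 + V(38, Y(-3))) = -293*(576 + 7/4) = -293*2311/4 = -677123/4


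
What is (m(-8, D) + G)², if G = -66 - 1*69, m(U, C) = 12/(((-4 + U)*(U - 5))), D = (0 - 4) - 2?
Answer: 3076516/169 ≈ 18204.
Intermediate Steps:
D = -6 (D = -4 - 2 = -6)
m(U, C) = 12/((-5 + U)*(-4 + U)) (m(U, C) = 12/(((-4 + U)*(-5 + U))) = 12/(((-5 + U)*(-4 + U))) = 12*(1/((-5 + U)*(-4 + U))) = 12/((-5 + U)*(-4 + U)))
G = -135 (G = -66 - 69 = -135)
(m(-8, D) + G)² = (12/(20 + (-8)² - 9*(-8)) - 135)² = (12/(20 + 64 + 72) - 135)² = (12/156 - 135)² = (12*(1/156) - 135)² = (1/13 - 135)² = (-1754/13)² = 3076516/169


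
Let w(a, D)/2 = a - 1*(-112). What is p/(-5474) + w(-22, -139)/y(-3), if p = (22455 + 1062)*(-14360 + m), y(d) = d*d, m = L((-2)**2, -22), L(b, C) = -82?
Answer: 169870997/2737 ≈ 62065.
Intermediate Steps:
m = -82
w(a, D) = 224 + 2*a (w(a, D) = 2*(a - 1*(-112)) = 2*(a + 112) = 2*(112 + a) = 224 + 2*a)
y(d) = d**2
p = -339632514 (p = (22455 + 1062)*(-14360 - 82) = 23517*(-14442) = -339632514)
p/(-5474) + w(-22, -139)/y(-3) = -339632514/(-5474) + (224 + 2*(-22))/((-3)**2) = -339632514*(-1/5474) + (224 - 44)/9 = 169816257/2737 + 180*(1/9) = 169816257/2737 + 20 = 169870997/2737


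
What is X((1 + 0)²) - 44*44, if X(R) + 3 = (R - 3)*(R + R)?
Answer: -1943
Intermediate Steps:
X(R) = -3 + 2*R*(-3 + R) (X(R) = -3 + (R - 3)*(R + R) = -3 + (-3 + R)*(2*R) = -3 + 2*R*(-3 + R))
X((1 + 0)²) - 44*44 = (-3 - 6*(1 + 0)² + 2*((1 + 0)²)²) - 44*44 = (-3 - 6*1² + 2*(1²)²) - 1936 = (-3 - 6*1 + 2*1²) - 1936 = (-3 - 6 + 2*1) - 1936 = (-3 - 6 + 2) - 1936 = -7 - 1936 = -1943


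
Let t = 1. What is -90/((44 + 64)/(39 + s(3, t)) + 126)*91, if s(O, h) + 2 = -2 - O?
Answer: -1456/23 ≈ -63.304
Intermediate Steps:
s(O, h) = -4 - O (s(O, h) = -2 + (-2 - O) = -4 - O)
-90/((44 + 64)/(39 + s(3, t)) + 126)*91 = -90/((44 + 64)/(39 + (-4 - 1*3)) + 126)*91 = -90/(108/(39 + (-4 - 3)) + 126)*91 = -90/(108/(39 - 7) + 126)*91 = -90/(108/32 + 126)*91 = -90/(108*(1/32) + 126)*91 = -90/(27/8 + 126)*91 = -90/1035/8*91 = -90*8/1035*91 = -16/23*91 = -1456/23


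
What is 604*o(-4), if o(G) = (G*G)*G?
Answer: -38656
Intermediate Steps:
o(G) = G³ (o(G) = G²*G = G³)
604*o(-4) = 604*(-4)³ = 604*(-64) = -38656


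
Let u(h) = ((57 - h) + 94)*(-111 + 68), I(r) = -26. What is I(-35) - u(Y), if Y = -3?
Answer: 6596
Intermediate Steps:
u(h) = -6493 + 43*h (u(h) = (151 - h)*(-43) = -6493 + 43*h)
I(-35) - u(Y) = -26 - (-6493 + 43*(-3)) = -26 - (-6493 - 129) = -26 - 1*(-6622) = -26 + 6622 = 6596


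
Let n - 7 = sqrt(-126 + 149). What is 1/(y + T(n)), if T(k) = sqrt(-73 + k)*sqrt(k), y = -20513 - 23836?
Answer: -1/(44349 - I*sqrt(7 + sqrt(23))*sqrt(66 - sqrt(23))) ≈ -2.2548e-5 - 1.3661e-8*I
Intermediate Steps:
n = 7 + sqrt(23) (n = 7 + sqrt(-126 + 149) = 7 + sqrt(23) ≈ 11.796)
y = -44349
T(k) = sqrt(k)*sqrt(-73 + k)
1/(y + T(n)) = 1/(-44349 + sqrt(7 + sqrt(23))*sqrt(-73 + (7 + sqrt(23)))) = 1/(-44349 + sqrt(7 + sqrt(23))*sqrt(-66 + sqrt(23))) = 1/(-44349 + sqrt(-66 + sqrt(23))*sqrt(7 + sqrt(23)))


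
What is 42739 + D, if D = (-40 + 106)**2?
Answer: 47095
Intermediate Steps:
D = 4356 (D = 66**2 = 4356)
42739 + D = 42739 + 4356 = 47095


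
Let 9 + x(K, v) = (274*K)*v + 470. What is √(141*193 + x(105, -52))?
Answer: I*√1468366 ≈ 1211.8*I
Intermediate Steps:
x(K, v) = 461 + 274*K*v (x(K, v) = -9 + ((274*K)*v + 470) = -9 + (274*K*v + 470) = -9 + (470 + 274*K*v) = 461 + 274*K*v)
√(141*193 + x(105, -52)) = √(141*193 + (461 + 274*105*(-52))) = √(27213 + (461 - 1496040)) = √(27213 - 1495579) = √(-1468366) = I*√1468366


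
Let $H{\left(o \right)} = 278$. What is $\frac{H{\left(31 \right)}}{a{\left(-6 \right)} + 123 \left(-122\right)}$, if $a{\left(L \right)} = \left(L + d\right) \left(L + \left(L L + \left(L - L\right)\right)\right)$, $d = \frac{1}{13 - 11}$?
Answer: $- \frac{278}{15171} \approx -0.018324$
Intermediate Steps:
$d = \frac{1}{2} \approx 0.5$
$a{\left(L \right)} = \left(\frac{1}{2} + L\right) \left(L + L^{2}\right)$ ($a{\left(L \right)} = \left(L + \frac{1}{2}\right) \left(L + \left(L L + \left(L - L\right)\right)\right) = \left(\frac{1}{2} + L\right) \left(L + \left(L^{2} + 0\right)\right) = \left(\frac{1}{2} + L\right) \left(L + L^{2}\right)$)
$\frac{H{\left(31 \right)}}{a{\left(-6 \right)} + 123 \left(-122\right)} = \frac{278}{\frac{1}{2} \left(-6\right) \left(1 + 2 \left(-6\right)^{2} + 3 \left(-6\right)\right) + 123 \left(-122\right)} = \frac{278}{\frac{1}{2} \left(-6\right) \left(1 + 2 \cdot 36 - 18\right) - 15006} = \frac{278}{\frac{1}{2} \left(-6\right) \left(1 + 72 - 18\right) - 15006} = \frac{278}{\frac{1}{2} \left(-6\right) 55 - 15006} = \frac{278}{-165 - 15006} = \frac{278}{-15171} = 278 \left(- \frac{1}{15171}\right) = - \frac{278}{15171}$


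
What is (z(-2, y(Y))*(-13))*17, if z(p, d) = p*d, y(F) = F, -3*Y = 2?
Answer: -884/3 ≈ -294.67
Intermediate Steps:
Y = -2/3 (Y = -1/3*2 = -2/3 ≈ -0.66667)
z(p, d) = d*p
(z(-2, y(Y))*(-13))*17 = (-2/3*(-2)*(-13))*17 = ((4/3)*(-13))*17 = -52/3*17 = -884/3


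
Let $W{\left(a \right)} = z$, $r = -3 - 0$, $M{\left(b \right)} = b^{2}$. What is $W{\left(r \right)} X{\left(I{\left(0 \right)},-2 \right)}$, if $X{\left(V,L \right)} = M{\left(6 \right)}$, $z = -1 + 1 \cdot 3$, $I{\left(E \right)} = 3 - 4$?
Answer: $72$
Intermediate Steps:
$r = -3$ ($r = -3 + 0 = -3$)
$I{\left(E \right)} = -1$
$z = 2$ ($z = -1 + 3 = 2$)
$W{\left(a \right)} = 2$
$X{\left(V,L \right)} = 36$ ($X{\left(V,L \right)} = 6^{2} = 36$)
$W{\left(r \right)} X{\left(I{\left(0 \right)},-2 \right)} = 2 \cdot 36 = 72$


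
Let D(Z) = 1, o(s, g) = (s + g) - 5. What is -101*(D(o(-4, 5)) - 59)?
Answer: 5858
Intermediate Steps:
o(s, g) = -5 + g + s (o(s, g) = (g + s) - 5 = -5 + g + s)
-101*(D(o(-4, 5)) - 59) = -101*(1 - 59) = -101*(-58) = 5858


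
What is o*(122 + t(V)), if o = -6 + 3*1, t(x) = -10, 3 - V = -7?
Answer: -336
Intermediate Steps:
V = 10 (V = 3 - 1*(-7) = 3 + 7 = 10)
o = -3 (o = -6 + 3 = -3)
o*(122 + t(V)) = -3*(122 - 10) = -3*112 = -336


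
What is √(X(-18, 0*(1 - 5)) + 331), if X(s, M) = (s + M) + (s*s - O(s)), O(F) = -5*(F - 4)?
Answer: √527 ≈ 22.956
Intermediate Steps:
O(F) = 20 - 5*F (O(F) = -5*(-4 + F) = 20 - 5*F)
X(s, M) = -20 + M + s² + 6*s (X(s, M) = (s + M) + (s*s - (20 - 5*s)) = (M + s) + (s² + (-20 + 5*s)) = (M + s) + (-20 + s² + 5*s) = -20 + M + s² + 6*s)
√(X(-18, 0*(1 - 5)) + 331) = √((-20 + 0*(1 - 5) + (-18)² + 6*(-18)) + 331) = √((-20 + 0*(-4) + 324 - 108) + 331) = √((-20 + 0 + 324 - 108) + 331) = √(196 + 331) = √527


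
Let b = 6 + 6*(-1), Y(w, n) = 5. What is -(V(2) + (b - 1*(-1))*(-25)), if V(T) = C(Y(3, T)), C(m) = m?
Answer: 20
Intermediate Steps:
b = 0 (b = 6 - 6 = 0)
V(T) = 5
-(V(2) + (b - 1*(-1))*(-25)) = -(5 + (0 - 1*(-1))*(-25)) = -(5 + (0 + 1)*(-25)) = -(5 + 1*(-25)) = -(5 - 25) = -1*(-20) = 20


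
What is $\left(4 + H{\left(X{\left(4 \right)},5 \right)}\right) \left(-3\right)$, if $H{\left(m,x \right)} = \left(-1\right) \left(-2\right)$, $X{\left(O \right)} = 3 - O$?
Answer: $-18$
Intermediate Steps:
$H{\left(m,x \right)} = 2$
$\left(4 + H{\left(X{\left(4 \right)},5 \right)}\right) \left(-3\right) = \left(4 + 2\right) \left(-3\right) = 6 \left(-3\right) = -18$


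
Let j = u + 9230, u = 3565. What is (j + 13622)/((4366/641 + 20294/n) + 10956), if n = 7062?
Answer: 59791471707/24819413249 ≈ 2.4091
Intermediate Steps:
j = 12795 (j = 3565 + 9230 = 12795)
(j + 13622)/((4366/641 + 20294/n) + 10956) = (12795 + 13622)/((4366/641 + 20294/7062) + 10956) = 26417/((4366*(1/641) + 20294*(1/7062)) + 10956) = 26417/((4366/641 + 10147/3531) + 10956) = 26417/(21920573/2263371 + 10956) = 26417/(24819413249/2263371) = 26417*(2263371/24819413249) = 59791471707/24819413249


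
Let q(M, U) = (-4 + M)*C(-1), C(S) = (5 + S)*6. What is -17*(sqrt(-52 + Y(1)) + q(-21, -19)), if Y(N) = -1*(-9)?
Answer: 10200 - 17*I*sqrt(43) ≈ 10200.0 - 111.48*I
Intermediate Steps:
C(S) = 30 + 6*S
Y(N) = 9
q(M, U) = -96 + 24*M (q(M, U) = (-4 + M)*(30 + 6*(-1)) = (-4 + M)*(30 - 6) = (-4 + M)*24 = -96 + 24*M)
-17*(sqrt(-52 + Y(1)) + q(-21, -19)) = -17*(sqrt(-52 + 9) + (-96 + 24*(-21))) = -17*(sqrt(-43) + (-96 - 504)) = -17*(I*sqrt(43) - 600) = -17*(-600 + I*sqrt(43)) = 10200 - 17*I*sqrt(43)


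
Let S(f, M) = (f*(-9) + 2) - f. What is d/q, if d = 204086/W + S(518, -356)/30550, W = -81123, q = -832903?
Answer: 3327441097/1032094938303975 ≈ 3.2240e-6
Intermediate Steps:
S(f, M) = 2 - 10*f (S(f, M) = (-9*f + 2) - f = (2 - 9*f) - f = 2 - 10*f)
d = -3327441097/1239153825 (d = 204086/(-81123) + (2 - 10*518)/30550 = 204086*(-1/81123) + (2 - 5180)*(1/30550) = -204086/81123 - 5178*1/30550 = -204086/81123 - 2589/15275 = -3327441097/1239153825 ≈ -2.6853)
d/q = -3327441097/1239153825/(-832903) = -3327441097/1239153825*(-1/832903) = 3327441097/1032094938303975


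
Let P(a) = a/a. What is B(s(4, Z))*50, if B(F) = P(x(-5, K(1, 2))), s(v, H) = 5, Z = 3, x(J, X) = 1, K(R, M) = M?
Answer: 50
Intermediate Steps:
P(a) = 1
B(F) = 1
B(s(4, Z))*50 = 1*50 = 50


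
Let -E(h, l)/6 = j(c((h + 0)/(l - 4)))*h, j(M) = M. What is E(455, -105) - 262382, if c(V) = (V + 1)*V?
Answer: -3547144442/11881 ≈ -2.9856e+5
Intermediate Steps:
c(V) = V*(1 + V) (c(V) = (1 + V)*V = V*(1 + V))
E(h, l) = -6*h²*(1 + h/(-4 + l))/(-4 + l) (E(h, l) = -6*((h + 0)/(l - 4))*(1 + (h + 0)/(l - 4))*h = -6*(h/(-4 + l))*(1 + h/(-4 + l))*h = -6*h*(1 + h/(-4 + l))/(-4 + l)*h = -6*h²*(1 + h/(-4 + l))/(-4 + l))
E(455, -105) - 262382 = 6*455²*(4 - 1*455 - 1*(-105))/(-4 - 105)² - 262382 = 6*207025*(4 - 455 + 105)/(-109)² - 262382 = 6*207025*(1/11881)*(-346) - 262382 = -429783900/11881 - 262382 = -3547144442/11881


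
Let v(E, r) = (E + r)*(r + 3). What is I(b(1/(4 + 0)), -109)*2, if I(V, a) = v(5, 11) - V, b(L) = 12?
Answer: 424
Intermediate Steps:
v(E, r) = (3 + r)*(E + r) (v(E, r) = (E + r)*(3 + r) = (3 + r)*(E + r))
I(V, a) = 224 - V (I(V, a) = (11**2 + 3*5 + 3*11 + 5*11) - V = (121 + 15 + 33 + 55) - V = 224 - V)
I(b(1/(4 + 0)), -109)*2 = (224 - 1*12)*2 = (224 - 12)*2 = 212*2 = 424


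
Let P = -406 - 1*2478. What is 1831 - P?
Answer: 4715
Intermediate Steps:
P = -2884 (P = -406 - 2478 = -2884)
1831 - P = 1831 - 1*(-2884) = 1831 + 2884 = 4715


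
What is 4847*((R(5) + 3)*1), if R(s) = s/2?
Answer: 53317/2 ≈ 26659.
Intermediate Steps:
R(s) = s/2 (R(s) = s*(½) = s/2)
4847*((R(5) + 3)*1) = 4847*(((½)*5 + 3)*1) = 4847*((5/2 + 3)*1) = 4847*((11/2)*1) = 4847*(11/2) = 53317/2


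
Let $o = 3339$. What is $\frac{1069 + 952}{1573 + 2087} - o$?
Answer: $- \frac{12218719}{3660} \approx -3338.4$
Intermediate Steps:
$\frac{1069 + 952}{1573 + 2087} - o = \frac{1069 + 952}{1573 + 2087} - 3339 = \frac{2021}{3660} - 3339 = - \frac{12218719}{3660}$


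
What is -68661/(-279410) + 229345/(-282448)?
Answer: -22344062161/39459397840 ≈ -0.56625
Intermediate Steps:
-68661/(-279410) + 229345/(-282448) = -68661*(-1/279410) + 229345*(-1/282448) = 68661/279410 - 229345/282448 = -22344062161/39459397840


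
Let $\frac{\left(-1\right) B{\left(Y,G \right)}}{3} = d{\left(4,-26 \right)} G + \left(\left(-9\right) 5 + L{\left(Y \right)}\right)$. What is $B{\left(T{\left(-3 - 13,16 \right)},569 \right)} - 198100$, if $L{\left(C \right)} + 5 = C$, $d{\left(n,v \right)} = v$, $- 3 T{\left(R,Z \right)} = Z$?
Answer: $-153552$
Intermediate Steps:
$T{\left(R,Z \right)} = - \frac{Z}{3}$
$L{\left(C \right)} = -5 + C$
$B{\left(Y,G \right)} = 150 - 3 Y + 78 G$ ($B{\left(Y,G \right)} = - 3 \left(- 26 G + \left(\left(-9\right) 5 + \left(-5 + Y\right)\right)\right) = - 3 \left(- 26 G + \left(-45 + \left(-5 + Y\right)\right)\right) = - 3 \left(- 26 G + \left(-50 + Y\right)\right) = - 3 \left(-50 + Y - 26 G\right) = 150 - 3 Y + 78 G$)
$B{\left(T{\left(-3 - 13,16 \right)},569 \right)} - 198100 = \left(150 - 3 \left(\left(- \frac{1}{3}\right) 16\right) + 78 \cdot 569\right) - 198100 = \left(150 - -16 + 44382\right) - 198100 = \left(150 + 16 + 44382\right) - 198100 = 44548 - 198100 = -153552$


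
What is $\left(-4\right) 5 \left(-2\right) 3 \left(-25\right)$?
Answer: $-3000$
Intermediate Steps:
$\left(-4\right) 5 \left(-2\right) 3 \left(-25\right) = \left(-20\right) \left(-2\right) 3 \left(-25\right) = 40 \cdot 3 \left(-25\right) = 120 \left(-25\right) = -3000$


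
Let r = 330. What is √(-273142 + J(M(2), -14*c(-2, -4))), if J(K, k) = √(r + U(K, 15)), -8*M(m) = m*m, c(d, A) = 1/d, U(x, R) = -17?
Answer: √(-273142 + √313) ≈ 522.61*I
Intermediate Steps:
M(m) = -m²/8 (M(m) = -m*m/8 = -m²/8)
J(K, k) = √313 (J(K, k) = √(330 - 17) = √313)
√(-273142 + J(M(2), -14*c(-2, -4))) = √(-273142 + √313)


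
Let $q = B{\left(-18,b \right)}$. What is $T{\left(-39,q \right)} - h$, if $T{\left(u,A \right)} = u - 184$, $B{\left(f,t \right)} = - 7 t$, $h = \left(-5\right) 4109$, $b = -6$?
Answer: $20322$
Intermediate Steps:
$h = -20545$
$q = 42$ ($q = \left(-7\right) \left(-6\right) = 42$)
$T{\left(u,A \right)} = -184 + u$ ($T{\left(u,A \right)} = u - 184 = -184 + u$)
$T{\left(-39,q \right)} - h = \left(-184 - 39\right) - -20545 = -223 + 20545 = 20322$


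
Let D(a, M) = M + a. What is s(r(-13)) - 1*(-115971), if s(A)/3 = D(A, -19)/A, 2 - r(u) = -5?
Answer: 811761/7 ≈ 1.1597e+5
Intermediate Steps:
r(u) = 7 (r(u) = 2 - 1*(-5) = 2 + 5 = 7)
s(A) = 3*(-19 + A)/A (s(A) = 3*((-19 + A)/A) = 3*(-19 + A)/A)
s(r(-13)) - 1*(-115971) = (3 - 57/7) - 1*(-115971) = (3 - 57*⅐) + 115971 = (3 - 57/7) + 115971 = -36/7 + 115971 = 811761/7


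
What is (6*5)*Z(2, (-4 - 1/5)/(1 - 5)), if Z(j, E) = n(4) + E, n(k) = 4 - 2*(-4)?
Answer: 783/2 ≈ 391.50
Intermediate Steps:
n(k) = 12 (n(k) = 4 + 8 = 12)
Z(j, E) = 12 + E
(6*5)*Z(2, (-4 - 1/5)/(1 - 5)) = (6*5)*(12 + (-4 - 1/5)/(1 - 5)) = 30*(12 + (-4 - 1*⅕)/(-4)) = 30*(12 + (-4 - ⅕)*(-¼)) = 30*(12 - 21/5*(-¼)) = 30*(12 + 21/20) = 30*(261/20) = 783/2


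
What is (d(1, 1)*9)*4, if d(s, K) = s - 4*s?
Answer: -108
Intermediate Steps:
d(s, K) = -3*s (d(s, K) = s - 4*s = -3*s)
(d(1, 1)*9)*4 = (-3*1*9)*4 = -3*9*4 = -27*4 = -108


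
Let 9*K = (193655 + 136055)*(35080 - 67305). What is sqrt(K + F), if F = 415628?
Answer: I*sqrt(10621164098)/3 ≈ 34353.0*I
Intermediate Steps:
K = -10624904750/9 (K = ((193655 + 136055)*(35080 - 67305))/9 = (329710*(-32225))/9 = (1/9)*(-10624904750) = -10624904750/9 ≈ -1.1805e+9)
sqrt(K + F) = sqrt(-10624904750/9 + 415628) = sqrt(-10621164098/9) = I*sqrt(10621164098)/3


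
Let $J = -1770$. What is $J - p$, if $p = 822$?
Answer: $-2592$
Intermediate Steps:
$J - p = -1770 - 822 = -2592$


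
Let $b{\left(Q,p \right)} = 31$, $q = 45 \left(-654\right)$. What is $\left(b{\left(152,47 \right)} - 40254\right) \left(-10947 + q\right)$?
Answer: $1624084071$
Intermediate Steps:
$q = -29430$
$\left(b{\left(152,47 \right)} - 40254\right) \left(-10947 + q\right) = \left(31 - 40254\right) \left(-10947 - 29430\right) = \left(-40223\right) \left(-40377\right) = 1624084071$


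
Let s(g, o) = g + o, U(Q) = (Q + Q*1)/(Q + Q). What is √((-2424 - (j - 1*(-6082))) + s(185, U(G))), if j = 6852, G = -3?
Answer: 2*I*√3793 ≈ 123.17*I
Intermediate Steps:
U(Q) = 1 (U(Q) = (Q + Q)/((2*Q)) = (2*Q)*(1/(2*Q)) = 1)
√((-2424 - (j - 1*(-6082))) + s(185, U(G))) = √((-2424 - (6852 - 1*(-6082))) + (185 + 1)) = √((-2424 - (6852 + 6082)) + 186) = √((-2424 - 1*12934) + 186) = √((-2424 - 12934) + 186) = √(-15358 + 186) = √(-15172) = 2*I*√3793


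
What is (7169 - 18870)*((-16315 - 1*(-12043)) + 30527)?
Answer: -307209755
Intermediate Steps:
(7169 - 18870)*((-16315 - 1*(-12043)) + 30527) = -11701*((-16315 + 12043) + 30527) = -11701*(-4272 + 30527) = -11701*26255 = -307209755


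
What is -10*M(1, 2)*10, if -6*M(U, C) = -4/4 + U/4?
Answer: -25/2 ≈ -12.500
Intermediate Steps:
M(U, C) = ⅙ - U/24 (M(U, C) = -(-4/4 + U/4)/6 = -(-4*¼ + U*(¼))/6 = -(-1 + U/4)/6 = ⅙ - U/24)
-10*M(1, 2)*10 = -10*(⅙ - 1/24*1)*10 = -10*(⅙ - 1/24)*10 = -10*⅛*10 = -5/4*10 = -25/2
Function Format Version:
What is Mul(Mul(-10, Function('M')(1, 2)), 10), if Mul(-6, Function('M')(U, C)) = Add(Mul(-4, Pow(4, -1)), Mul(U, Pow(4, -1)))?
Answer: Rational(-25, 2) ≈ -12.500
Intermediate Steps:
Function('M')(U, C) = Add(Rational(1, 6), Mul(Rational(-1, 24), U)) (Function('M')(U, C) = Mul(Rational(-1, 6), Add(Mul(-4, Pow(4, -1)), Mul(U, Pow(4, -1)))) = Mul(Rational(-1, 6), Add(Mul(-4, Rational(1, 4)), Mul(U, Rational(1, 4)))) = Mul(Rational(-1, 6), Add(-1, Mul(Rational(1, 4), U))) = Add(Rational(1, 6), Mul(Rational(-1, 24), U)))
Mul(Mul(-10, Function('M')(1, 2)), 10) = Mul(Mul(-10, Add(Rational(1, 6), Mul(Rational(-1, 24), 1))), 10) = Mul(Mul(-10, Add(Rational(1, 6), Rational(-1, 24))), 10) = Mul(Mul(-10, Rational(1, 8)), 10) = Mul(Rational(-5, 4), 10) = Rational(-25, 2)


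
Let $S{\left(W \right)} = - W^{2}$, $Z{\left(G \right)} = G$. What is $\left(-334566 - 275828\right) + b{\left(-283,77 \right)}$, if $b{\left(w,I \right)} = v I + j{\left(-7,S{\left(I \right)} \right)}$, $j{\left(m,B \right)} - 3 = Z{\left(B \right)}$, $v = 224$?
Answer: $-599072$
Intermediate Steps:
$j{\left(m,B \right)} = 3 + B$
$b{\left(w,I \right)} = 3 - I^{2} + 224 I$ ($b{\left(w,I \right)} = 224 I - \left(-3 + I^{2}\right) = 3 - I^{2} + 224 I$)
$\left(-334566 - 275828\right) + b{\left(-283,77 \right)} = \left(-334566 - 275828\right) + \left(3 - 77^{2} + 224 \cdot 77\right) = -610394 + \left(3 - 5929 + 17248\right) = -610394 + 11322 = -599072$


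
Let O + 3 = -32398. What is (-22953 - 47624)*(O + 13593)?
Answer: 1327412216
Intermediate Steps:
O = -32401 (O = -3 - 32398 = -32401)
(-22953 - 47624)*(O + 13593) = (-22953 - 47624)*(-32401 + 13593) = -70577*(-18808) = 1327412216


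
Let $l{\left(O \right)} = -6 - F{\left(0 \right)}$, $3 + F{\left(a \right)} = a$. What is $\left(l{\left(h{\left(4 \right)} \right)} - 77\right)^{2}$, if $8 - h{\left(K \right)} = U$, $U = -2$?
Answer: $6400$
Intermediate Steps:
$h{\left(K \right)} = 10$ ($h{\left(K \right)} = 8 - -2 = 8 + 2 = 10$)
$F{\left(a \right)} = -3 + a$
$l{\left(O \right)} = -3$ ($l{\left(O \right)} = -6 - \left(-3 + 0\right) = -6 - -3 = -6 + 3 = -3$)
$\left(l{\left(h{\left(4 \right)} \right)} - 77\right)^{2} = \left(-3 - 77\right)^{2} = \left(-80\right)^{2} = 6400$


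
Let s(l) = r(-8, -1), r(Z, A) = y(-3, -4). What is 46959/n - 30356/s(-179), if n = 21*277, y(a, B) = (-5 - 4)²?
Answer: -57592391/157059 ≈ -366.69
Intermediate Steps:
y(a, B) = 81 (y(a, B) = (-9)² = 81)
r(Z, A) = 81
s(l) = 81
n = 5817
46959/n - 30356/s(-179) = 46959/5817 - 30356/81 = 46959*(1/5817) - 30356*1/81 = 15653/1939 - 30356/81 = -57592391/157059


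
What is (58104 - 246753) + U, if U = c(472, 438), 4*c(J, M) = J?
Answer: -188531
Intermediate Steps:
c(J, M) = J/4
U = 118 (U = (1/4)*472 = 118)
(58104 - 246753) + U = (58104 - 246753) + 118 = -188649 + 118 = -188531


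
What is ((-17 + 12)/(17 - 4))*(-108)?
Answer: 540/13 ≈ 41.538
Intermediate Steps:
((-17 + 12)/(17 - 4))*(-108) = -5/13*(-108) = 540/13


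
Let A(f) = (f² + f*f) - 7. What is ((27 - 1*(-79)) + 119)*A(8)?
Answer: 27225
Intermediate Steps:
A(f) = -7 + 2*f² (A(f) = (f² + f²) - 7 = 2*f² - 7 = -7 + 2*f²)
((27 - 1*(-79)) + 119)*A(8) = ((27 - 1*(-79)) + 119)*(-7 + 2*8²) = ((27 + 79) + 119)*(-7 + 2*64) = (106 + 119)*(-7 + 128) = 225*121 = 27225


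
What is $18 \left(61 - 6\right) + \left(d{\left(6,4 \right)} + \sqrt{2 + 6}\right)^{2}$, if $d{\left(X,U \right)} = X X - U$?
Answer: $2022 + 128 \sqrt{2} \approx 2203.0$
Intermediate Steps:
$d{\left(X,U \right)} = X^{2} - U$
$18 \left(61 - 6\right) + \left(d{\left(6,4 \right)} + \sqrt{2 + 6}\right)^{2} = 18 \left(61 - 6\right) + \left(\left(6^{2} - 4\right) + \sqrt{2 + 6}\right)^{2} = 18 \left(61 - 6\right) + \left(\left(36 - 4\right) + \sqrt{8}\right)^{2} = 18 \cdot 55 + \left(32 + 2 \sqrt{2}\right)^{2} = 990 + \left(32 + 2 \sqrt{2}\right)^{2}$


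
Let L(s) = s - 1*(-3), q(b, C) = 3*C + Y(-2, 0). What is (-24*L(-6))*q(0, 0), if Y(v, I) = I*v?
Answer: 0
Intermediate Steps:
q(b, C) = 3*C (q(b, C) = 3*C + 0*(-2) = 3*C + 0 = 3*C)
L(s) = 3 + s (L(s) = s + 3 = 3 + s)
(-24*L(-6))*q(0, 0) = (-24*(3 - 6))*(3*0) = -24*(-3)*0 = 72*0 = 0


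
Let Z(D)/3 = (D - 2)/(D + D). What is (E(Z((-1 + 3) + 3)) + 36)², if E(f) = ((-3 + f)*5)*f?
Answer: 281961/400 ≈ 704.90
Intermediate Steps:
Z(D) = 3*(-2 + D)/(2*D) (Z(D) = 3*((D - 2)/(D + D)) = 3*((-2 + D)/((2*D))) = 3*((-2 + D)*(1/(2*D))) = 3*((-2 + D)/(2*D)) = 3*(-2 + D)/(2*D))
E(f) = f*(-15 + 5*f) (E(f) = (-15 + 5*f)*f = f*(-15 + 5*f))
(E(Z((-1 + 3) + 3)) + 36)² = (5*(3/2 - 3/((-1 + 3) + 3))*(-3 + (3/2 - 3/((-1 + 3) + 3))) + 36)² = (5*(3/2 - 3/(2 + 3))*(-3 + (3/2 - 3/(2 + 3))) + 36)² = (5*(3/2 - 3/5)*(-3 + (3/2 - 3/5)) + 36)² = (5*(3/2 - 3*⅕)*(-3 + (3/2 - 3*⅕)) + 36)² = (5*(3/2 - ⅗)*(-3 + (3/2 - ⅗)) + 36)² = (5*(9/10)*(-3 + 9/10) + 36)² = (5*(9/10)*(-21/10) + 36)² = (-189/20 + 36)² = (531/20)² = 281961/400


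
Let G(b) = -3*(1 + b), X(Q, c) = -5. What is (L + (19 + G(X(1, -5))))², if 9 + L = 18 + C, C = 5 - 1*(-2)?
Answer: 2209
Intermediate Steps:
C = 7 (C = 5 + 2 = 7)
G(b) = -3 - 3*b
L = 16 (L = -9 + (18 + 7) = -9 + 25 = 16)
(L + (19 + G(X(1, -5))))² = (16 + (19 + (-3 - 3*(-5))))² = (16 + (19 + (-3 + 15)))² = (16 + (19 + 12))² = (16 + 31)² = 47² = 2209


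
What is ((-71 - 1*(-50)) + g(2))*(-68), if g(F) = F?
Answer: 1292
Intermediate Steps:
((-71 - 1*(-50)) + g(2))*(-68) = ((-71 - 1*(-50)) + 2)*(-68) = ((-71 + 50) + 2)*(-68) = (-21 + 2)*(-68) = -19*(-68) = 1292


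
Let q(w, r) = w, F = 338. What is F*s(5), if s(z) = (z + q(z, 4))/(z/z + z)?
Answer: 1690/3 ≈ 563.33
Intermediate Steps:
s(z) = 2*z/(1 + z) (s(z) = (z + z)/(z/z + z) = (2*z)/(1 + z) = 2*z/(1 + z))
F*s(5) = 338*(2*5/(1 + 5)) = 338*(2*5/6) = 338*(2*5*(⅙)) = 338*(5/3) = 1690/3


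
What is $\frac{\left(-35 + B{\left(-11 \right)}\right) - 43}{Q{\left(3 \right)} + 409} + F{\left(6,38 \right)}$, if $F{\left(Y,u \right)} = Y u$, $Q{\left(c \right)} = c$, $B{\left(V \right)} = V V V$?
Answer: $\frac{92527}{412} \approx 224.58$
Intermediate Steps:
$B{\left(V \right)} = V^{3}$ ($B{\left(V \right)} = V^{2} V = V^{3}$)
$\frac{\left(-35 + B{\left(-11 \right)}\right) - 43}{Q{\left(3 \right)} + 409} + F{\left(6,38 \right)} = \frac{\left(-35 + \left(-11\right)^{3}\right) - 43}{3 + 409} + 6 \cdot 38 = \frac{\left(-35 - 1331\right) - 43}{412} + 228 = \frac{-1366 - 43}{412} + 228 = \frac{1}{412} \left(-1409\right) + 228 = - \frac{1409}{412} + 228 = \frac{92527}{412}$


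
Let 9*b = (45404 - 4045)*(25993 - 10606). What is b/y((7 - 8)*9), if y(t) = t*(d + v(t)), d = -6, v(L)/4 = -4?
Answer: 212130311/594 ≈ 3.5712e+5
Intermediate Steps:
v(L) = -16 (v(L) = 4*(-4) = -16)
y(t) = -22*t (y(t) = t*(-6 - 16) = t*(-22) = -22*t)
b = 212130311/3 (b = ((45404 - 4045)*(25993 - 10606))/9 = (41359*15387)/9 = (⅑)*636390933 = 212130311/3 ≈ 7.0710e+7)
b/y((7 - 8)*9) = 212130311/(3*((-22*(7 - 8)*9))) = 212130311/(3*((-(-22)*9))) = 212130311/(3*((-22*(-9)))) = (212130311/3)/198 = (212130311/3)*(1/198) = 212130311/594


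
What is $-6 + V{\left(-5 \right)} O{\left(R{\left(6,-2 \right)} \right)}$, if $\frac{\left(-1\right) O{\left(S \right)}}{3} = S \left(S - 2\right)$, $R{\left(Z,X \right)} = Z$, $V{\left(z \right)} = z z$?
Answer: $-1806$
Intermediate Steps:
$V{\left(z \right)} = z^{2}$
$O{\left(S \right)} = - 3 S \left(-2 + S\right)$ ($O{\left(S \right)} = - 3 S \left(S - 2\right) = - 3 S \left(-2 + S\right)$)
$-6 + V{\left(-5 \right)} O{\left(R{\left(6,-2 \right)} \right)} = -6 + \left(-5\right)^{2} \cdot 3 \cdot 6 \left(2 - 6\right) = -6 + 25 \cdot 3 \cdot 6 \left(2 - 6\right) = -6 + 25 \cdot 3 \cdot 6 \left(-4\right) = -6 + 25 \left(-72\right) = -6 - 1800 = -1806$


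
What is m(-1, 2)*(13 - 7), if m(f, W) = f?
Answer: -6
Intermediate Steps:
m(-1, 2)*(13 - 7) = -(13 - 7) = -1*6 = -6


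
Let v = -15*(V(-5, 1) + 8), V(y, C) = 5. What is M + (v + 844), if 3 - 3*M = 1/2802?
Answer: 5463899/8406 ≈ 650.00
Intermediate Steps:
M = 8405/8406 (M = 1 - ⅓/2802 = 1 - ⅓*1/2802 = 1 - 1/8406 = 8405/8406 ≈ 0.99988)
v = -195 (v = -15*(5 + 8) = -15*13 = -195)
M + (v + 844) = 8405/8406 + (-195 + 844) = 8405/8406 + 649 = 5463899/8406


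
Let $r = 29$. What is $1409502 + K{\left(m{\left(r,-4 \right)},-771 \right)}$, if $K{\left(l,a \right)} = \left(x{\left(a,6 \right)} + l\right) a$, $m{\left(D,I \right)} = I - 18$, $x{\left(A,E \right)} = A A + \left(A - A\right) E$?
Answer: $-456887547$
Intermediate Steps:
$x{\left(A,E \right)} = A^{2}$ ($x{\left(A,E \right)} = A^{2} + 0 E = A^{2} + 0 = A^{2}$)
$m{\left(D,I \right)} = -18 + I$
$K{\left(l,a \right)} = a \left(l + a^{2}\right)$ ($K{\left(l,a \right)} = \left(a^{2} + l\right) a = \left(l + a^{2}\right) a = a \left(l + a^{2}\right)$)
$1409502 + K{\left(m{\left(r,-4 \right)},-771 \right)} = 1409502 - 771 \left(\left(-18 - 4\right) + \left(-771\right)^{2}\right) = 1409502 - 771 \left(-22 + 594441\right) = 1409502 - 458297049 = -456887547$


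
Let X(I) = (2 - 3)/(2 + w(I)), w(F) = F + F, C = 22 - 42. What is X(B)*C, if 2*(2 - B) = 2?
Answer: 5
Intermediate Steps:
B = 1 (B = 2 - 1/2*2 = 2 - 1 = 1)
C = -20
w(F) = 2*F
X(I) = -1/(2 + 2*I) (X(I) = (2 - 3)/(2 + 2*I) = -1/(2 + 2*I))
X(B)*C = -1/(2 + 2*1)*(-20) = -1/(2 + 2)*(-20) = -1/4*(-20) = 5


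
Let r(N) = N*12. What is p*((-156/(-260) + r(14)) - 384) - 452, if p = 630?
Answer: -136154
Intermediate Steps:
r(N) = 12*N
p*((-156/(-260) + r(14)) - 384) - 452 = 630*((-156/(-260) + 12*14) - 384) - 452 = 630*((-156*(-1/260) + 168) - 384) - 452 = 630*((⅗ + 168) - 384) - 452 = 630*(843/5 - 384) - 452 = 630*(-1077/5) - 452 = -135702 - 452 = -136154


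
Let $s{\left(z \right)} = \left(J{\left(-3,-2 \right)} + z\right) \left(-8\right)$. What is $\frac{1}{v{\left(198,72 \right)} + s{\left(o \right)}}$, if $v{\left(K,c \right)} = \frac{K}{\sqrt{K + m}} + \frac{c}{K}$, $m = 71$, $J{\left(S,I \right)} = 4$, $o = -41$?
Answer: $\frac{2411585}{713520179} - \frac{11979 \sqrt{269}}{1427040358} \approx 0.0032422$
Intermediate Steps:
$s{\left(z \right)} = -32 - 8 z$ ($s{\left(z \right)} = \left(4 + z\right) \left(-8\right) = -32 - 8 z$)
$v{\left(K,c \right)} = \frac{K}{\sqrt{71 + K}} + \frac{c}{K}$ ($v{\left(K,c \right)} = \frac{K}{\sqrt{K + 71}} + \frac{c}{K} = \frac{K}{\sqrt{71 + K}} + \frac{c}{K}$)
$\frac{1}{v{\left(198,72 \right)} + s{\left(o \right)}} = \frac{1}{\left(\frac{198}{\sqrt{71 + 198}} + \frac{72}{198}\right) - -296} = \frac{1}{\left(\frac{198}{\sqrt{269}} + 72 \cdot \frac{1}{198}\right) + \left(-32 + 328\right)} = \frac{1}{\left(198 \frac{\sqrt{269}}{269} + \frac{4}{11}\right) + 296} = \frac{1}{\left(\frac{198 \sqrt{269}}{269} + \frac{4}{11}\right) + 296} = \frac{1}{\left(\frac{4}{11} + \frac{198 \sqrt{269}}{269}\right) + 296} = \frac{1}{\frac{3260}{11} + \frac{198 \sqrt{269}}{269}}$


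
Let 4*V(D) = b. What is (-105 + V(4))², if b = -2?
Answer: 44521/4 ≈ 11130.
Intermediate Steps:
V(D) = -½ (V(D) = (¼)*(-2) = -½)
(-105 + V(4))² = (-105 - ½)² = (-211/2)² = 44521/4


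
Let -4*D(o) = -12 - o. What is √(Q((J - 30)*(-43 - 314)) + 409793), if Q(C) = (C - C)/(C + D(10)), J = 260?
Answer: √409793 ≈ 640.15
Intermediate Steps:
D(o) = 3 + o/4 (D(o) = -(-12 - o)/4 = 3 + o/4)
Q(C) = 0 (Q(C) = (C - C)/(C + (3 + (¼)*10)) = 0/(C + (3 + 5/2)) = 0/(C + 11/2) = 0/(11/2 + C) = 0)
√(Q((J - 30)*(-43 - 314)) + 409793) = √(0 + 409793) = √409793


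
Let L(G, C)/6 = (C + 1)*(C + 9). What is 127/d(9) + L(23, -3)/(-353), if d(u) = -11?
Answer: -44039/3883 ≈ -11.341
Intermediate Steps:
L(G, C) = 6*(1 + C)*(9 + C) (L(G, C) = 6*((C + 1)*(C + 9)) = 6*((1 + C)*(9 + C)) = 6*(1 + C)*(9 + C))
127/d(9) + L(23, -3)/(-353) = 127/(-11) + (54 + 6*(-3)² + 60*(-3))/(-353) = 127*(-1/11) + (54 + 6*9 - 180)*(-1/353) = -127/11 + (54 + 54 - 180)*(-1/353) = -127/11 - 72*(-1/353) = -127/11 + 72/353 = -44039/3883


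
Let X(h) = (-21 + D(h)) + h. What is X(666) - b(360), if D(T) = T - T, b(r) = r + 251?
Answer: 34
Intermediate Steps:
b(r) = 251 + r
D(T) = 0
X(h) = -21 + h (X(h) = (-21 + 0) + h = -21 + h)
X(666) - b(360) = (-21 + 666) - (251 + 360) = 645 - 1*611 = 645 - 611 = 34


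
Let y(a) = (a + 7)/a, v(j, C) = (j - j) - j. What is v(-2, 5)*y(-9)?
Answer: 4/9 ≈ 0.44444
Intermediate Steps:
v(j, C) = -j (v(j, C) = 0 - j = -j)
y(a) = (7 + a)/a
v(-2, 5)*y(-9) = (-1*(-2))*((7 - 9)/(-9)) = 2*(-⅑*(-2)) = 2*(2/9) = 4/9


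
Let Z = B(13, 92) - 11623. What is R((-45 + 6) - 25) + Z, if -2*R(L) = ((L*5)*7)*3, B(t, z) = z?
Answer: -8171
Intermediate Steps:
R(L) = -105*L/2 (R(L) = -(L*5)*7*3/2 = -(5*L)*7*3/2 = -35*L*3/2 = -105*L/2)
Z = -11531 (Z = 92 - 11623 = -11531)
R((-45 + 6) - 25) + Z = -105*((-45 + 6) - 25)/2 - 11531 = -105*(-39 - 25)/2 - 11531 = -105/2*(-64) - 11531 = 3360 - 11531 = -8171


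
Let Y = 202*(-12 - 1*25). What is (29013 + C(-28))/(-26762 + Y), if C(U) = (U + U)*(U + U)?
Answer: -32149/34236 ≈ -0.93904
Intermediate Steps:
Y = -7474 (Y = 202*(-12 - 25) = 202*(-37) = -7474)
C(U) = 4*U**2 (C(U) = (2*U)*(2*U) = 4*U**2)
(29013 + C(-28))/(-26762 + Y) = (29013 + 4*(-28)**2)/(-26762 - 7474) = (29013 + 4*784)/(-34236) = (29013 + 3136)*(-1/34236) = 32149*(-1/34236) = -32149/34236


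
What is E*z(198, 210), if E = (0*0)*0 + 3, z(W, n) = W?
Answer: 594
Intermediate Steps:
E = 3 (E = 0*0 + 3 = 0 + 3 = 3)
E*z(198, 210) = 3*198 = 594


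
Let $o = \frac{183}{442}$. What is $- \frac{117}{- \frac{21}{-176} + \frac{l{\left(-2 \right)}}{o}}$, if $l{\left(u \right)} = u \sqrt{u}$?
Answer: $- \frac{14481715248}{48427530761} - \frac{586292788224 i \sqrt{2}}{48427530761} \approx -0.29904 - 17.121 i$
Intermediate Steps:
$l{\left(u \right)} = u^{\frac{3}{2}}$
$o = \frac{183}{442}$ ($o = 183 \cdot \frac{1}{442} = \frac{183}{442} \approx 0.41403$)
$- \frac{117}{- \frac{21}{-176} + \frac{l{\left(-2 \right)}}{o}} = - \frac{117}{- \frac{21}{-176} + \frac{\left(-2\right)^{\frac{3}{2}}}{\frac{183}{442}}} = - \frac{117}{\left(-21\right) \left(- \frac{1}{176}\right) + - 2 i \sqrt{2} \cdot \frac{442}{183}} = - \frac{117}{\frac{21}{176} - \frac{884 i \sqrt{2}}{183}}$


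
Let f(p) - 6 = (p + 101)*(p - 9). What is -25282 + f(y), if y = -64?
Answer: -27977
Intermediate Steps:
f(p) = 6 + (-9 + p)*(101 + p) (f(p) = 6 + (p + 101)*(p - 9) = 6 + (101 + p)*(-9 + p) = 6 + (-9 + p)*(101 + p))
-25282 + f(y) = -25282 + (-903 + (-64)² + 92*(-64)) = -25282 + (-903 + 4096 - 5888) = -25282 - 2695 = -27977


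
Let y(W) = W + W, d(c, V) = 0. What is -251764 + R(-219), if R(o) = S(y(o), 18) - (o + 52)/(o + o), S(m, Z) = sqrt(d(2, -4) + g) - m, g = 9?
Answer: -110079641/438 ≈ -2.5132e+5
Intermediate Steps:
y(W) = 2*W
S(m, Z) = 3 - m (S(m, Z) = sqrt(0 + 9) - m = sqrt(9) - m = 3 - m)
R(o) = 3 - 2*o - (52 + o)/(2*o) (R(o) = (3 - 2*o) - (o + 52)/(o + o) = (3 - 2*o) - (52 + o)/(2*o) = 3 - 2*o - (52 + o)/(2*o))
-251764 + R(-219) = -251764 + (5/2 - 26/(-219) - 2*(-219)) = -251764 + (5/2 - 26*(-1/219) + 438) = -251764 + (5/2 + 26/219 + 438) = -251764 + 192991/438 = -110079641/438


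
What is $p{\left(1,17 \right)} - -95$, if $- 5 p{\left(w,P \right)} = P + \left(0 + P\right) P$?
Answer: $\frac{169}{5} \approx 33.8$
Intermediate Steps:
$p{\left(w,P \right)} = - \frac{P}{5} - \frac{P^{2}}{5}$ ($p{\left(w,P \right)} = - \frac{P + \left(0 + P\right) P}{5} = - \frac{P + P P}{5} = - \frac{P + P^{2}}{5} = - \frac{P}{5} - \frac{P^{2}}{5}$)
$p{\left(1,17 \right)} - -95 = \left(- \frac{1}{5}\right) 17 \left(1 + 17\right) - -95 = \left(- \frac{1}{5}\right) 17 \cdot 18 + 95 = - \frac{306}{5} + 95 = \frac{169}{5}$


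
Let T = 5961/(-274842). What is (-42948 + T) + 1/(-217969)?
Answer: -857629559111785/19969011966 ≈ -42948.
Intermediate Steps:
T = -1987/91614 (T = 5961*(-1/274842) = -1987/91614 ≈ -0.021689)
(-42948 + T) + 1/(-217969) = (-42948 - 1987/91614) + 1/(-217969) = -3934640059/91614 - 1/217969 = -857629559111785/19969011966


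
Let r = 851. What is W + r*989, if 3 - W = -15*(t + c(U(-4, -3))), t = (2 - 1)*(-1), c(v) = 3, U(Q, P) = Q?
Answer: 841672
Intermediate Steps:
t = -1 (t = 1*(-1) = -1)
W = 33 (W = 3 - (-15)*(-1 + 3) = 3 - (-15)*2 = 3 - 1*(-30) = 3 + 30 = 33)
W + r*989 = 33 + 851*989 = 33 + 841639 = 841672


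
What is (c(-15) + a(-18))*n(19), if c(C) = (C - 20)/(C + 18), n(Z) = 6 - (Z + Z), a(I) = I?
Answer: 2848/3 ≈ 949.33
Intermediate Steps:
n(Z) = 6 - 2*Z
c(C) = (-20 + C)/(18 + C)
(c(-15) + a(-18))*n(19) = ((-20 - 15)/(18 - 15) - 18)*(6 - 2*19) = (-35/3 - 18)*(6 - 38) = ((⅓)*(-35) - 18)*(-32) = (-35/3 - 18)*(-32) = -89/3*(-32) = 2848/3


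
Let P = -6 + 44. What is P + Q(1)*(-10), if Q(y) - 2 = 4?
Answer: -22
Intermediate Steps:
Q(y) = 6 (Q(y) = 2 + 4 = 6)
P = 38
P + Q(1)*(-10) = 38 + 6*(-10) = 38 - 60 = -22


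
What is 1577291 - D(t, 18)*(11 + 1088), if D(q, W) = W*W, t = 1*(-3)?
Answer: 1221215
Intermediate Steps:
t = -3
D(q, W) = W²
1577291 - D(t, 18)*(11 + 1088) = 1577291 - 18²*(11 + 1088) = 1577291 - 324*1099 = 1577291 - 1*356076 = 1577291 - 356076 = 1221215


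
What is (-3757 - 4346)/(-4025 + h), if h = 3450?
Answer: 8103/575 ≈ 14.092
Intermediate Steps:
(-3757 - 4346)/(-4025 + h) = (-3757 - 4346)/(-4025 + 3450) = -8103/(-575) = -8103*(-1/575) = 8103/575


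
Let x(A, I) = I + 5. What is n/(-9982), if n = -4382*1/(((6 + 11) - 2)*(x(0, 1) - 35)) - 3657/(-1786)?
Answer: -9417047/7755115620 ≈ -0.0012143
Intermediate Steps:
x(A, I) = 5 + I
n = 9417047/776910 (n = -4382*1/(((5 + 1) - 35)*((6 + 11) - 2)) - 3657/(-1786) = -4382*1/((6 - 35)*(17 - 2)) - 3657*(-1/1786) = -4382/((-29*15)) + 3657/1786 = -4382/(-435) + 3657/1786 = -4382*(-1/435) + 3657/1786 = 4382/435 + 3657/1786 = 9417047/776910 ≈ 12.121)
n/(-9982) = (9417047/776910)/(-9982) = (9417047/776910)*(-1/9982) = -9417047/7755115620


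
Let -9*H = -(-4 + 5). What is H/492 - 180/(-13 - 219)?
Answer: 99659/128412 ≈ 0.77609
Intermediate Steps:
H = ⅑ (H = -(-1)*(-4 + 5)/9 = -(-1)/9 = -⅑*(-1) = ⅑ ≈ 0.11111)
H/492 - 180/(-13 - 219) = (⅑)/492 - 180/(-13 - 219) = (⅑)*(1/492) - 180/(-232) = 1/4428 - 180*(-1/232) = 1/4428 + 45/58 = 99659/128412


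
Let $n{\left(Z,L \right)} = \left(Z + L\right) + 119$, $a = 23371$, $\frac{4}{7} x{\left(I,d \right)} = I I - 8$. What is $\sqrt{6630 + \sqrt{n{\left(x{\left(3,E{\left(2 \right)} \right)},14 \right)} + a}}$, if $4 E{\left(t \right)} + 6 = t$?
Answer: $\frac{\sqrt{26520 + 6 \sqrt{10447}}}{2} \approx 82.361$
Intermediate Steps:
$E{\left(t \right)} = - \frac{3}{2} + \frac{t}{4}$
$x{\left(I,d \right)} = -14 + \frac{7 I^{2}}{4}$ ($x{\left(I,d \right)} = \frac{7 \left(I I - 8\right)}{4} = \frac{7 \left(I^{2} - 8\right)}{4} = \frac{7 \left(-8 + I^{2}\right)}{4} = -14 + \frac{7 I^{2}}{4}$)
$n{\left(Z,L \right)} = 119 + L + Z$ ($n{\left(Z,L \right)} = \left(L + Z\right) + 119 = 119 + L + Z$)
$\sqrt{6630 + \sqrt{n{\left(x{\left(3,E{\left(2 \right)} \right)},14 \right)} + a}} = \sqrt{6630 + \sqrt{\left(119 + 14 - \left(14 - \frac{7 \cdot 3^{2}}{4}\right)\right) + 23371}} = \sqrt{6630 + \sqrt{\left(119 + 14 + \left(-14 + \frac{7}{4} \cdot 9\right)\right) + 23371}} = \sqrt{6630 + \sqrt{\left(119 + 14 + \left(-14 + \frac{63}{4}\right)\right) + 23371}} = \sqrt{6630 + \sqrt{\left(119 + 14 + \frac{7}{4}\right) + 23371}} = \sqrt{6630 + \sqrt{\frac{539}{4} + 23371}} = \sqrt{6630 + \sqrt{\frac{94023}{4}}} = \sqrt{6630 + \frac{3 \sqrt{10447}}{2}}$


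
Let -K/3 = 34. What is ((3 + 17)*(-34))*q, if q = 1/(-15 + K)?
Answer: 680/117 ≈ 5.8120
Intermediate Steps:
K = -102 (K = -3*34 = -102)
q = -1/117 (q = 1/(-15 - 102) = 1/(-117) = -1/117 ≈ -0.0085470)
((3 + 17)*(-34))*q = ((3 + 17)*(-34))*(-1/117) = (20*(-34))*(-1/117) = -680*(-1/117) = 680/117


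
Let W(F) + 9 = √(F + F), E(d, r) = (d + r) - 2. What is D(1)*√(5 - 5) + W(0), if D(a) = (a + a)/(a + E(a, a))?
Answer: -9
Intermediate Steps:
E(d, r) = -2 + d + r
W(F) = -9 + √2*√F (W(F) = -9 + √(F + F) = -9 + √(2*F) = -9 + √2*√F)
D(a) = 2*a/(-2 + 3*a) (D(a) = (a + a)/(a + (-2 + a + a)) = (2*a)/(a + (-2 + 2*a)) = (2*a)/(-2 + 3*a) = 2*a/(-2 + 3*a))
D(1)*√(5 - 5) + W(0) = (2*1/(-2 + 3*1))*√(5 - 5) + (-9 + √2*√0) = (2*1/(-2 + 3))*√0 + (-9 + √2*0) = (2*1/1)*0 + (-9 + 0) = (2*1*1)*0 - 9 = 2*0 - 9 = 0 - 9 = -9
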